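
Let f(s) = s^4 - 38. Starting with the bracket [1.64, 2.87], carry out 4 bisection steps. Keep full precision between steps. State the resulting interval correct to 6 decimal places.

f(1.640000) = -30.766052, f(2.870000) = 29.846522 (opposite signs)
step 1: m = 2.255000, f(m) = -12.142521 < 0 → root in [2.255000, 2.870000]
step 2: m = 2.562500, f(m) = 5.117691 > 0 → root in [2.255000, 2.562500]
step 3: m = 2.408750, f(m) = -4.335908 < 0 → root in [2.408750, 2.562500]
step 4: m = 2.485625, f(m) = 0.171782 > 0 → root in [2.408750, 2.485625]

[2.408750, 2.485625]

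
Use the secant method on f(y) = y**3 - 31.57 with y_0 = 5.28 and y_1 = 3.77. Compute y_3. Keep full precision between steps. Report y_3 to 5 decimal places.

f(y_0) = 115.627952, f(y_1) = 22.012633
y_2 = 3.770000 - (22.012633)·(3.770000 - 5.280000)/(22.012633 - (115.627952)) = 3.414940; f(y_2) = 8.254391
y_3 = 3.414940 - (8.254391)·(3.414940 - 3.770000)/(8.254391 - (22.012633)) = 3.201918; f(y_3) = 1.256954

3.20192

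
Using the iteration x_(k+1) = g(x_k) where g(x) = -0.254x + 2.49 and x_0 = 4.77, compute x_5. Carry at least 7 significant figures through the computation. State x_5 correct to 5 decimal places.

1.98270

x_1 = g(4.770000) = 1.278420
x_2 = g(1.278420) = 2.165281
x_3 = g(2.165281) = 1.940019
x_4 = g(1.940019) = 1.997235
x_5 = g(1.997235) = 1.982702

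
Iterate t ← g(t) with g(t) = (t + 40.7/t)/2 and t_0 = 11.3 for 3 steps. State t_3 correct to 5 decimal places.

6.38011

t_1 = g(11.300000) = 7.450885
t_2 = g(7.450885) = 6.456662
t_3 = g(6.456662) = 6.380114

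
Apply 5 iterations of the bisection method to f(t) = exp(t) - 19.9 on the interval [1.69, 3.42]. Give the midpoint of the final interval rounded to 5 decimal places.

f(1.690000) = -14.480519, f(3.420000) = 10.669415 (opposite signs)
step 1: m = 2.555000, f(m) = -7.028700 < 0 → root in [2.555000, 3.420000]
step 2: m = 2.987500, f(m) = -0.063970 < 0 → root in [2.987500, 3.420000]
step 3: m = 3.203750, f(m) = 4.724700 > 0 → root in [2.987500, 3.203750]
step 4: m = 3.095625, f(m) = 2.201047 > 0 → root in [2.987500, 3.095625]
step 5: m = 3.041562, f(m) = 1.037933 > 0 → root in [2.987500, 3.041562]
Midpoint of [2.987500, 3.041562] = 3.014531

3.01453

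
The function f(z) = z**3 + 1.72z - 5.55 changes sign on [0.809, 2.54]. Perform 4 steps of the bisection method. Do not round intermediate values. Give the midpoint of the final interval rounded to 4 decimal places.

1.4040

f(0.809000) = -3.629045, f(2.540000) = 15.205864 (opposite signs)
step 1: m = 1.674500, f(m) = 2.025355 > 0 → root in [0.809000, 1.674500]
step 2: m = 1.241750, f(m) = -1.499482 < 0 → root in [1.241750, 1.674500]
step 3: m = 1.458125, f(m) = 0.058136 > 0 → root in [1.241750, 1.458125]
step 4: m = 1.349938, f(m) = -0.768074 < 0 → root in [1.349938, 1.458125]
Midpoint of [1.349938, 1.458125] = 1.404031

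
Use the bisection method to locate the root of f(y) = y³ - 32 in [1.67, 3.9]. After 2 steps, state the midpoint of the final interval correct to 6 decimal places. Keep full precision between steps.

f(1.670000) = -27.342537, f(3.900000) = 27.319000 (opposite signs)
step 1: m = 2.785000, f(m) = -10.398913 < 0 → root in [2.785000, 3.900000]
step 2: m = 3.342500, f(m) = 5.343434 > 0 → root in [2.785000, 3.342500]
Midpoint of [2.785000, 3.342500] = 3.063750

3.063750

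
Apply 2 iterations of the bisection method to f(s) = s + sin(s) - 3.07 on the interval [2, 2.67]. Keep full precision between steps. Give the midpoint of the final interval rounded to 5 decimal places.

f(2.000000) = -0.160703, f(2.670000) = 0.054306 (opposite signs)
step 1: m = 2.335000, f(m) = -0.013066 < 0 → root in [2.335000, 2.670000]
step 2: m = 2.502500, f(m) = 0.028967 > 0 → root in [2.335000, 2.502500]
Midpoint of [2.335000, 2.502500] = 2.418750

2.41875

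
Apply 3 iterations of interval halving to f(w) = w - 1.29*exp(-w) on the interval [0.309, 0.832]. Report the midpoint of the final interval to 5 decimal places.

0.66856

f(0.309000) = -0.638093, f(0.832000) = 0.270620 (opposite signs)
step 1: m = 0.570500, f(m) = -0.158663 < 0 → root in [0.570500, 0.832000]
step 2: m = 0.701250, f(m) = 0.061455 > 0 → root in [0.570500, 0.701250]
step 3: m = 0.635875, f(m) = -0.047144 < 0 → root in [0.635875, 0.701250]
Midpoint of [0.635875, 0.701250] = 0.668562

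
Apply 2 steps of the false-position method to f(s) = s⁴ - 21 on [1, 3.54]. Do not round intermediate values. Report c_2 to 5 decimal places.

False-position update: c = (a·f(b) − b·f(a))/(f(b) − f(a)); replace the endpoint whose sign matches f(c).
f(1.000000) = -20.000000, f(3.540000) = 136.040999
step 1: c = 1.325555, f(c) = -17.912609 < 0 → new bracket [1.325555, 3.540000]
step 2: c = 1.583208, f(c) = -14.717225 < 0 → new bracket [1.583208, 3.540000]

1.58321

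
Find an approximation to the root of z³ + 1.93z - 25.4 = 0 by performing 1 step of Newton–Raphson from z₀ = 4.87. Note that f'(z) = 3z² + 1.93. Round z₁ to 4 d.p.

3.5085

z_0 = 4.870000: f = 99.500403, f' = 73.080700 → z_1 = 4.870000 - (99.500403)/(73.080700) = 3.508486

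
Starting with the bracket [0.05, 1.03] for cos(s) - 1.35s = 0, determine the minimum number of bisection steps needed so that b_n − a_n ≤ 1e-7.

Initial width b − a = 1.03 − 0.05 = 0.980000.
After n steps the width is (b−a)/2^n; need (b−a)/2^n ≤ 1e-7.
So n ≥ log₂(0.980000/1e-7) = log₂(9800000.0000) ≈ 23.2244.
Hence n = 24.

24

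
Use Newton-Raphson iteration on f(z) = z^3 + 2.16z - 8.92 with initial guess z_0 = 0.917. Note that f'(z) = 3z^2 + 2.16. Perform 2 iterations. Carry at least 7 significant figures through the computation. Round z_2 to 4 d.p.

Newton update: z ← z − f(z)/f'(z).
z_0 = 0.917000: f = -6.168185, f' = 4.682667 → z_1 = 0.917000 - (-6.168185)/(4.682667) = 2.234238
z_1 = 2.234238: f = 7.058859, f' = 17.135452 → z_2 = 2.234238 - (7.058859)/(17.135452) = 1.822293

1.8223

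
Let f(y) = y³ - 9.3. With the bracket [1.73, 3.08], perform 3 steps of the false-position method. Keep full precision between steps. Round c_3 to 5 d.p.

2.08495

f(1.730000) = -4.122283, f(3.080000) = 19.918112
step 1: c = 1.961489, f(c) = -1.753293 < 0 → new bracket [1.961489, 3.080000]
step 2: c = 2.051980, f(c) = -0.659884 < 0 → new bracket [2.051980, 3.080000]
step 3: c = 2.084946, f(c) = -0.236736 < 0 → new bracket [2.084946, 3.080000]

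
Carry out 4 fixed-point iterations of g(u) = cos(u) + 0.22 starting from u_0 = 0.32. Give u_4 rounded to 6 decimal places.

u_1 = g(0.320000) = 1.169235
u_2 = g(1.169235) = 0.610856
u_3 = g(0.610856) = 1.039158
u_4 = g(1.039158) = 0.726947

0.726947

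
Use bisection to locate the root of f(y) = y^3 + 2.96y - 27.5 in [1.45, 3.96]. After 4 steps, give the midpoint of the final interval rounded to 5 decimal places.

2.62656

f(1.450000) = -20.159375, f(3.960000) = 46.320736 (opposite signs)
step 1: m = 2.705000, f(m) = 0.299353 > 0 → root in [1.450000, 2.705000]
step 2: m = 2.077500, f(m) = -12.384097 < 0 → root in [2.077500, 2.705000]
step 3: m = 2.391250, f(m) = -6.748549 < 0 → root in [2.391250, 2.705000]
step 4: m = 2.548125, f(m) = -3.412725 < 0 → root in [2.548125, 2.705000]
Midpoint of [2.548125, 2.705000] = 2.626563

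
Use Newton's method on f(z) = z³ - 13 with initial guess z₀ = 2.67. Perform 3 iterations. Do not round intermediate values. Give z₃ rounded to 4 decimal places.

f'(z) = 3z²
z_0 = 2.670000: f = 6.034163, f' = 21.386700 → z_1 = 2.670000 - (6.034163)/(21.386700) = 2.387854
z_1 = 2.387854: f = 0.615185, f' = 17.105546 → z_2 = 2.387854 - (0.615185)/(17.105546) = 2.351890
z_2 = 2.351890: f = 0.009219, f' = 16.594165 → z_3 = 2.351890 - (0.009219)/(16.594165) = 2.351335

2.3513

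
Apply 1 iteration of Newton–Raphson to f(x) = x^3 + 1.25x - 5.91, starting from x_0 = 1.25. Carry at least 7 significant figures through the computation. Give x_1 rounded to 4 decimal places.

Newton update: x ← x − f(x)/f'(x).
f'(x) = 3x^2 + 1.25
x_0 = 1.250000: f = -2.394375, f' = 5.937500 → x_1 = 1.250000 - (-2.394375)/(5.937500) = 1.653263

1.6533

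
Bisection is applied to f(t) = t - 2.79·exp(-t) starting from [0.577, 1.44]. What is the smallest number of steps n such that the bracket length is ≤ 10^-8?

Initial width b − a = 1.44 − 0.577 = 0.863000.
After n steps the width is (b−a)/2^n; need (b−a)/2^n ≤ 10^-8.
So n ≥ log₂(0.863000/10^-8) = log₂(86300000.0000) ≈ 26.3629.
Hence n = 27.

27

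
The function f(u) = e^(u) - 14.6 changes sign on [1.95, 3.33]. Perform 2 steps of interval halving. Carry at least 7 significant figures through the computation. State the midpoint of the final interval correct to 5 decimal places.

f(1.950000) = -7.571312, f(3.330000) = 13.338342 (opposite signs)
step 1: m = 2.640000, f(m) = -0.586796 < 0 → root in [2.640000, 3.330000]
step 2: m = 2.985000, f(m) = 5.186502 > 0 → root in [2.640000, 2.985000]
Midpoint of [2.640000, 2.985000] = 2.812500

2.81250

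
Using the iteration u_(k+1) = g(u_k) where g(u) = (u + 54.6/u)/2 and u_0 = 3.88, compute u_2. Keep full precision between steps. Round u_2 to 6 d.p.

u_1 = g(3.880000) = 8.976082
u_2 = g(8.976082) = 7.529457

7.529457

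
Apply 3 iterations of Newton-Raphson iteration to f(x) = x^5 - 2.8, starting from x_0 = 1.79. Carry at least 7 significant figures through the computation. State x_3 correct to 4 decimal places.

Newton update: x ← x − f(x)/f'(x).
f'(x) = 5x^4
x_0 = 1.790000: f = 15.576600, f' = 51.331284 → x_1 = 1.790000 - (15.576600)/(51.331284) = 1.486548
x_1 = 1.486548: f = 4.459290, f' = 24.416608 → x_2 = 1.486548 - (4.459290)/(24.416608) = 1.303914
x_2 = 1.303914: f = 0.969164, f' = 14.453266 → x_3 = 1.303914 - (0.969164)/(14.453266) = 1.236859

1.2369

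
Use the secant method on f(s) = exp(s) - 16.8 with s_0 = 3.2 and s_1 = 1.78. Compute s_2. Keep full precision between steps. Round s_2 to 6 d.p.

2.609752

f(s_0) = 7.732530, f(s_1) = -10.870144
s_2 = 1.780000 - (-10.870144)·(1.780000 - 3.200000)/(-10.870144 - (7.732530)) = 2.609752; f(s_2) = -3.204323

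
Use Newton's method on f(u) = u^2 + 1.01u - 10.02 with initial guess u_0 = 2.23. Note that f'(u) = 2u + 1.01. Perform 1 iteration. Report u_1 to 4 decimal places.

u_0 = 2.230000: f = -2.794800, f' = 5.470000 → u_1 = 2.230000 - (-2.794800)/(5.470000) = 2.740932

2.7409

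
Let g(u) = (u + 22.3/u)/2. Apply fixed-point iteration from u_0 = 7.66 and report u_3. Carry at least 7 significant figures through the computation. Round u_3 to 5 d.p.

4.72238

u_1 = g(7.660000) = 5.285614
u_2 = g(5.285614) = 4.752306
u_3 = g(4.752306) = 4.722382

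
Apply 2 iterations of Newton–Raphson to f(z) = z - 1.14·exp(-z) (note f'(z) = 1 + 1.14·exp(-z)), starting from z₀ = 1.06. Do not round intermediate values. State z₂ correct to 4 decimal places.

z_0 = 1.060000: f = 0.665040, f' = 1.394960 → z_1 = 1.060000 - (0.665040)/(1.394960) = 0.583255
z_1 = 0.583255: f = -0.052955, f' = 1.636210 → z_2 = 0.583255 - (-0.052955)/(1.636210) = 0.615619

0.6156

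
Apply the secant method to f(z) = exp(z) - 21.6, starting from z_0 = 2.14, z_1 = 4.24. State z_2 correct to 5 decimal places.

f(z_0) = -13.100562, f(z_1) = 47.807852
z_2 = 4.240000 - (47.807852)·(4.240000 - 2.140000)/(47.807852 - (-13.100562)) = 2.591681; f(z_2) = -8.247801

2.59168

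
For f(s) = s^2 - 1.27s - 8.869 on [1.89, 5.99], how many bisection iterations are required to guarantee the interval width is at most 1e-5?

Initial width b − a = 5.99 − 1.89 = 4.100000.
After n steps the width is (b−a)/2^n; need (b−a)/2^n ≤ 1e-5.
So n ≥ log₂(4.100000/1e-5) = log₂(410000.0000) ≈ 18.6453.
Hence n = 19.

19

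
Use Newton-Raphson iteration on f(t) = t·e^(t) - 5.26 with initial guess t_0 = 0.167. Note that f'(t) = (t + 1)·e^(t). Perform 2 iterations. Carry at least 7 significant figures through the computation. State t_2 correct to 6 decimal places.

t_0 = 0.167000: f = -5.062647, f' = 1.379107 → t_1 = 0.167000 - (-5.062647)/(1.379107) = 3.837960
t_1 = 3.837960: f = 172.938943, f' = 224.629587 → t_2 = 3.837960 - (172.938943)/(224.629587) = 3.068075

3.068075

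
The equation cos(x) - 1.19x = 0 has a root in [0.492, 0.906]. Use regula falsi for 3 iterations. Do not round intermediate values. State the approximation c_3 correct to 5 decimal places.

False-position update: c = (a·f(b) − b·f(a))/(f(b) − f(a)); replace the endpoint whose sign matches f(c).
f(0.492000) = 0.295910, f(0.906000) = -0.461241
step 1: c = 0.653800, f(c) = 0.015757 > 0 → new bracket [0.653800, 0.906000]
step 2: c = 0.662131, f(c) = 0.000748 > 0 → new bracket [0.662131, 0.906000]
step 3: c = 0.662526, f(c) = 0.000035 > 0 → new bracket [0.662526, 0.906000]

0.66253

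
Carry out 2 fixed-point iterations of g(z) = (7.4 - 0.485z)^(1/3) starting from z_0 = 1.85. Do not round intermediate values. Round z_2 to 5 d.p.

1.86575

z_1 = g(1.850000) = 1.866519
z_2 = g(1.866519) = 1.865752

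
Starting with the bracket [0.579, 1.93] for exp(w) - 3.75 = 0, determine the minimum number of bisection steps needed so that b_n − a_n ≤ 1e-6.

Initial width b − a = 1.93 − 0.579 = 1.351000.
After n steps the width is (b−a)/2^n; need (b−a)/2^n ≤ 1e-6.
So n ≥ log₂(1.351000/1e-6) = log₂(1351000.0000) ≈ 20.3656.
Hence n = 21.

21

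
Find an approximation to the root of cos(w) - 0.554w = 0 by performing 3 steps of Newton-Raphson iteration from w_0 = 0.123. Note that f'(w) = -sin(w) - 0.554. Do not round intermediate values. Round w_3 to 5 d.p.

0.99024

w_0 = 0.123000: f = 0.924303, f' = -0.676690 → w_1 = 0.123000 - (0.924303)/(-0.676690) = 1.488918
w_1 = 1.488918: f = -0.743073, f' = -1.550650 → w_2 = 1.488918 - (-0.743073)/(-1.550650) = 1.009717
w_2 = 1.009717: f = -0.027282, f' = -1.400681 → w_3 = 1.009717 - (-0.027282)/(-1.400681) = 0.990239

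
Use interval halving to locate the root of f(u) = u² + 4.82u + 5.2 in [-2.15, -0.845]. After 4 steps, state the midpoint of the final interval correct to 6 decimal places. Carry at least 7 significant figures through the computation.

-1.619844

f(-2.150000) = -0.540500, f(-0.845000) = 1.841125 (opposite signs)
step 1: m = -1.497500, f(m) = 0.224556 > 0 → root in [-2.150000, -1.497500]
step 2: m = -1.823750, f(m) = -0.264411 < 0 → root in [-1.823750, -1.497500]
step 3: m = -1.660625, f(m) = -0.046537 < 0 → root in [-1.660625, -1.497500]
step 4: m = -1.579063, f(m) = 0.082357 > 0 → root in [-1.660625, -1.579063]
Midpoint of [-1.660625, -1.579063] = -1.619844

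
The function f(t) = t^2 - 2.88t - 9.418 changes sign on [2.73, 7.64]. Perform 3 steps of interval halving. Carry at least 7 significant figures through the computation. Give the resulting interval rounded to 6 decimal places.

[4.571250, 5.185000]

f(2.730000) = -9.827500, f(7.640000) = 26.948400 (opposite signs)
step 1: m = 5.185000, f(m) = 2.533425 > 0 → root in [2.730000, 5.185000]
step 2: m = 3.957500, f(m) = -5.153794 < 0 → root in [3.957500, 5.185000]
step 3: m = 4.571250, f(m) = -1.686873 < 0 → root in [4.571250, 5.185000]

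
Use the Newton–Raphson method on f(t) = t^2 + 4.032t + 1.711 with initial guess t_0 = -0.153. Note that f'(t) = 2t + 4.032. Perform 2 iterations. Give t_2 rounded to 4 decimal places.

-0.4817

t_0 = -0.153000: f = 1.117513, f' = 3.726000 → t_1 = -0.153000 - (1.117513)/(3.726000) = -0.452923
t_1 = -0.452923: f = 0.089954, f' = 3.126154 → t_2 = -0.452923 - (0.089954)/(3.126154) = -0.481698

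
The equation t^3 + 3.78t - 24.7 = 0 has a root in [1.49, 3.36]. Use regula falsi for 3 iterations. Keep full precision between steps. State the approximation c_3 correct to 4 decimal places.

f(1.490000) = -15.759851, f(3.360000) = 25.933856
step 1: c = 2.196843, f(c) = -5.793700 < 0 → new bracket [2.196843, 3.360000]
step 2: c = 2.409245, f(c) = -1.608686 < 0 → new bracket [2.409245, 3.360000]
step 3: c = 2.464776, f(c) = -0.409336 < 0 → new bracket [2.464776, 3.360000]

2.4648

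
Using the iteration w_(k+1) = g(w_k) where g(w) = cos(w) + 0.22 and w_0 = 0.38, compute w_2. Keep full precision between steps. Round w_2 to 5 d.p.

0.62971

w_1 = g(0.380000) = 1.148665
w_2 = g(1.148665) = 0.629706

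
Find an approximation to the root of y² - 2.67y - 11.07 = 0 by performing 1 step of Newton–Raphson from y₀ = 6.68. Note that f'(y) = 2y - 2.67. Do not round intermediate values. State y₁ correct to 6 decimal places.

y_0 = 6.680000: f = 15.716800, f' = 10.690000 → y_1 = 6.680000 - (15.716800)/(10.690000) = 5.209766

5.209766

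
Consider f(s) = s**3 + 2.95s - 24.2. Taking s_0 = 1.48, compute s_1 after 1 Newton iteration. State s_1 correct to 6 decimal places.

f'(s) = 3s**2 + 2.95
s_0 = 1.480000: f = -16.592208, f' = 9.521200 → s_1 = 1.480000 - (-16.592208)/(9.521200) = 3.222659

3.222659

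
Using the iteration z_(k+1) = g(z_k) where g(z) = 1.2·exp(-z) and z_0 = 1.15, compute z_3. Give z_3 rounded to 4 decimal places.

0.5282

z_1 = g(1.150000) = 0.379964
z_2 = g(0.379964) = 0.820663
z_3 = g(0.820663) = 0.528168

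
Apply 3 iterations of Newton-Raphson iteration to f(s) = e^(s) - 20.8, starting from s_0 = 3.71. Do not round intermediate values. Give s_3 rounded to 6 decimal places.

Newton update: s ← s − f(s)/f'(s).
f'(s) = e^(s)
s_0 = 3.710000: f = 20.053807, f' = 40.853807 → s_1 = 3.710000 - (20.053807)/(40.853807) = 3.219132
s_1 = 3.219132: f = 4.206417, f' = 25.006417 → s_2 = 3.219132 - (4.206417)/(25.006417) = 3.050919
s_2 = 3.050919: f = 0.334758, f' = 21.134758 → s_3 = 3.050919 - (0.334758)/(21.134758) = 3.035080

3.035080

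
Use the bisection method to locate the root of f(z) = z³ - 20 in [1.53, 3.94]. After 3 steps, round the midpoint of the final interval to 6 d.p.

f(1.530000) = -16.418423, f(3.940000) = 41.162984 (opposite signs)
step 1: m = 2.735000, f(m) = 0.458415 > 0 → root in [1.530000, 2.735000]
step 2: m = 2.132500, f(m) = -10.302336 < 0 → root in [2.132500, 2.735000]
step 3: m = 2.433750, f(m) = -5.584560 < 0 → root in [2.433750, 2.735000]
Midpoint of [2.433750, 2.735000] = 2.584375

2.584375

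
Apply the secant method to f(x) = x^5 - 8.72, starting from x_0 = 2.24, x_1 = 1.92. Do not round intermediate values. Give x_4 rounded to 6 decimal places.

1.556760

f(x_0) = 47.674934, f(x_1) = 17.371926
x_2 = 1.920000 - (17.371926)·(1.920000 - 2.240000)/(17.371926 - (47.674934)) = 1.736552; f(x_2) = 7.072081
x_3 = 1.736552 - (7.072081)·(1.736552 - 1.920000)/(7.072081 - (17.371926)) = 1.610593; f(x_3) = 2.117513
x_4 = 1.610593 - (2.117513)·(1.610593 - 1.736552)/(2.117513 - (7.072081)) = 1.556760; f(x_4) = 0.423424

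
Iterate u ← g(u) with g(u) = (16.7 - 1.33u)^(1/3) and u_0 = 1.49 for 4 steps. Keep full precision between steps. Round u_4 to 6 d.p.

2.382875

u_1 = g(1.490000) = 2.450676
u_2 = g(2.450676) = 2.377604
u_3 = g(2.377604) = 2.383321
u_4 = g(2.383321) = 2.382875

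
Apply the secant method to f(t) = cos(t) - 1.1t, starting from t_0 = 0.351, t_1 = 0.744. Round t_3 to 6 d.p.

0.696999

Secant update: t_(k+1) = t_k − f(t_k)·(t_k − t_(k-1))/(f(t_k) − f(t_(k-1))).
f(t_0) = 0.552929, f(t_1) = -0.082634
t_2 = 0.744000 - (-0.082634)·(0.744000 - 0.351000)/(-0.082634 - (0.552929)) = 0.692903; f(t_2) = 0.007201
t_3 = 0.692903 - (0.007201)·(0.692903 - 0.744000)/(0.007201 - (-0.082634)) = 0.696999; f(t_3) = 0.000073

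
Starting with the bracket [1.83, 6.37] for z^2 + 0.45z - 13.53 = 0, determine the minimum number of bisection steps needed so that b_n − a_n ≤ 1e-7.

26

Initial width b − a = 6.37 − 1.83 = 4.540000.
After n steps the width is (b−a)/2^n; need (b−a)/2^n ≤ 1e-7.
So n ≥ log₂(4.540000/1e-7) = log₂(45400000.0000) ≈ 25.4362.
Hence n = 26.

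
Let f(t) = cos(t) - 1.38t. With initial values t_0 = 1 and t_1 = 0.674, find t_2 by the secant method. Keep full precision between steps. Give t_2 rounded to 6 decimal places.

0.603795

f(t_0) = -0.839698, f(t_1) = -0.148789
t_2 = 0.674000 - (-0.148789)·(0.674000 - 1.000000)/(-0.148789 - (-0.839698)) = 0.603795; f(t_2) = -0.010051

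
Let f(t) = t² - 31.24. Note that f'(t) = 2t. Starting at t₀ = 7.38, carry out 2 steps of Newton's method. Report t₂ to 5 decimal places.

t_0 = 7.380000: f = 23.224400, f' = 14.760000 → t_1 = 7.380000 - (23.224400)/(14.760000) = 5.806531
t_1 = 5.806531: f = 2.475804, f' = 11.613062 → t_2 = 5.806531 - (2.475804)/(11.613062) = 5.593340

5.59334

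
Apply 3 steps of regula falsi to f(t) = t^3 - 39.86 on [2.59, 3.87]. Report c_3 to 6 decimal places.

f(2.590000) = -22.486021, f(3.870000) = 18.100603
step 1: c = 3.299153, f(c) = -3.950680 < 0 → new bracket [3.299153, 3.870000]
step 2: c = 3.401425, f(c) = -0.506566 < 0 → new bracket [3.401425, 3.870000]
step 3: c = 3.414181, f(c) = -0.062134 < 0 → new bracket [3.414181, 3.870000]

3.414181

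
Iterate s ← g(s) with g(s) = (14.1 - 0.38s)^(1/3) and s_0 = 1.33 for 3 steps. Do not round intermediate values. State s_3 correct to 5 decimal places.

s_1 = g(1.330000) = 2.386650
s_2 = g(2.386650) = 2.362918
s_3 = g(2.362918) = 2.363456

2.36346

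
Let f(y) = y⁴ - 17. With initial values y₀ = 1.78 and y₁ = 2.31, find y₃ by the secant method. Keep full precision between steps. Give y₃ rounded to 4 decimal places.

2.0211

f(y_0) = -6.961241, f(y_1) = 11.473963
y_2 = 2.310000 - (11.473963)·(2.310000 - 1.780000)/(11.473963 - (-6.961241)) = 1.980131; f(y_2) = -1.626393
y_3 = 1.980131 - (-1.626393)·(1.980131 - 2.310000)/(-1.626393 - (11.473963)) = 2.021084; f(y_3) = -0.314571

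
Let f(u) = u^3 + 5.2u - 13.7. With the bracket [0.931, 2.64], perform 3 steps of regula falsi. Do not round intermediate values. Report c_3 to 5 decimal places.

f(0.931000) = -8.051846, f(2.640000) = 18.427744
step 1: c = 1.450668, f(c) = -3.103682 < 0 → new bracket [1.450668, 2.640000]
step 2: c = 1.622106, f(c) = -0.996912 < 0 → new bracket [1.622106, 2.640000]
step 3: c = 1.674347, f(c) = -0.299471 < 0 → new bracket [1.674347, 2.640000]

1.67435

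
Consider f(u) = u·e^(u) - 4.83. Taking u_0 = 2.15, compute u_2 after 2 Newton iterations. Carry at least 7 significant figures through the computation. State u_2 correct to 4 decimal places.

1.3759

f'(u) = (u + 1)·e^(u)
u_0 = 2.150000: f = 13.627446, f' = 27.042304 → u_1 = 2.150000 - (13.627446)/(27.042304) = 1.646069
u_1 = 1.646069: f = 3.707426, f' = 13.723980 → u_2 = 1.646069 - (3.707426)/(13.723980) = 1.375927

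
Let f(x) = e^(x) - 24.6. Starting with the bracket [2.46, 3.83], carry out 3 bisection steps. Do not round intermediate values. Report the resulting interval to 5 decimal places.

f(2.460000) = -12.895188, f(3.830000) = 21.462538 (opposite signs)
step 1: m = 3.145000, f(m) = -1.380325 < 0 → root in [3.145000, 3.830000]
step 2: m = 3.487500, f(m) = 8.104085 > 0 → root in [3.145000, 3.487500]
step 3: m = 3.316250, f(m) = 2.956818 > 0 → root in [3.145000, 3.316250]

[3.14500, 3.31625]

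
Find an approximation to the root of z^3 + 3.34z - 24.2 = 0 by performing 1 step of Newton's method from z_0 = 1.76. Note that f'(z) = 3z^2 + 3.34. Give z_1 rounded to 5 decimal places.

2.77876

Newton update: z ← z − f(z)/f'(z).
z_0 = 1.760000: f = -12.869824, f' = 12.632800 → z_1 = 1.760000 - (-12.869824)/(12.632800) = 2.778763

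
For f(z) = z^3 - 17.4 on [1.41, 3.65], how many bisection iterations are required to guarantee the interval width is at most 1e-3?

12

Initial width b − a = 3.65 − 1.41 = 2.240000.
After n steps the width is (b−a)/2^n; need (b−a)/2^n ≤ 1e-3.
So n ≥ log₂(2.240000/1e-3) = log₂(2240.0000) ≈ 11.1293.
Hence n = 12.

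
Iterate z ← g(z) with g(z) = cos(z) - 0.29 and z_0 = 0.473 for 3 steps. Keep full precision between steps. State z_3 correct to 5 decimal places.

0.57016

z_1 = g(0.473000) = 0.600206
z_2 = g(0.600206) = 0.535219
z_3 = g(0.535219) = 0.570157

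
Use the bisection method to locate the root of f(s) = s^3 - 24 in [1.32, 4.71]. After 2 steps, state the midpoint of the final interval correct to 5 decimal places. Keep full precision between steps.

2.59125

f(1.320000) = -21.700032, f(4.710000) = 80.487111 (opposite signs)
step 1: m = 3.015000, f(m) = 3.407028 > 0 → root in [1.320000, 3.015000]
step 2: m = 2.167500, f(m) = -13.816963 < 0 → root in [2.167500, 3.015000]
Midpoint of [2.167500, 3.015000] = 2.591250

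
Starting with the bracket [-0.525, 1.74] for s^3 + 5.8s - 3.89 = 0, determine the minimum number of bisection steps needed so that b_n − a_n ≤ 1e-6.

22

Initial width b − a = 1.74 − -0.525 = 2.265000.
After n steps the width is (b−a)/2^n; need (b−a)/2^n ≤ 1e-6.
So n ≥ log₂(2.265000/1e-6) = log₂(2265000.0000) ≈ 21.1111.
Hence n = 22.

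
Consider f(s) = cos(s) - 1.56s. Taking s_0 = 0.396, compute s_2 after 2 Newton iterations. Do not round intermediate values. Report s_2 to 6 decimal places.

f'(s) = -sin(s) - 1.56
s_0 = 0.396000: f = 0.304851, f' = -1.945731 → s_1 = 0.396000 - (0.304851)/(-1.945731) = 0.552677
s_1 = 0.552677: f = -0.011054, f' = -2.084968 → s_2 = 0.552677 - (-0.011054)/(-2.084968) = 0.547375

0.547375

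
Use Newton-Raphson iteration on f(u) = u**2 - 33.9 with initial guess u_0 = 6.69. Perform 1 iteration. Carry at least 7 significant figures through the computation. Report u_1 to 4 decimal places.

f'(u) = 2u
u_0 = 6.690000: f = 10.856100, f' = 13.380000 → u_1 = 6.690000 - (10.856100)/(13.380000) = 5.878632

5.8786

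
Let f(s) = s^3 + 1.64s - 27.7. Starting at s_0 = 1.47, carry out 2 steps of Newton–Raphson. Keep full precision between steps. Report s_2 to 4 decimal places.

3.2201

f'(s) = 3s^2 + 1.64
s_0 = 1.470000: f = -22.112677, f' = 8.122700 → s_1 = 1.470000 - (-22.112677)/(8.122700) = 4.192331
s_1 = 4.192331: f = 52.858313, f' = 54.366915 → s_2 = 4.192331 - (52.858313)/(54.366915) = 3.220079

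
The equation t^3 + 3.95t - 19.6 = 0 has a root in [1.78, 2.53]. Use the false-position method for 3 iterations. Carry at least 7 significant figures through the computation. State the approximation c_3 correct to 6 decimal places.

False-position update: c = (a·f(b) − b·f(a))/(f(b) − f(a)); replace the endpoint whose sign matches f(c).
f(1.780000) = -6.929248, f(2.530000) = 6.587777
step 1: c = 2.164473, f(c) = -0.909892 < 0 → new bracket [2.164473, 2.530000]
step 2: c = 2.208832, f(c) = -0.098349 < 0 → new bracket [2.208832, 2.530000]
step 3: c = 2.213557, f(c) = -0.010393 < 0 → new bracket [2.213557, 2.530000]

2.213557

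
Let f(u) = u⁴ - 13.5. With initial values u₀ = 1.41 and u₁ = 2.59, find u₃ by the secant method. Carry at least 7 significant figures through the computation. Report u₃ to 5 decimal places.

1.81802

f(u_0) = -9.547458, f(u_1) = 31.498606
u_2 = 2.590000 - (31.498606)·(2.590000 - 1.410000)/(31.498606 - (-9.547458)) = 1.684472; f(u_2) = -5.448898
u_3 = 1.684472 - (-5.448898)·(1.684472 - 2.590000)/(-5.448898 - (31.498606)) = 1.818016; f(u_3) = -2.575760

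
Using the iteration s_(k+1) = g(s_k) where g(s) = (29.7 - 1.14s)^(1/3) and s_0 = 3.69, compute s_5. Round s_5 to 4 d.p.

2.9742

s_1 = g(3.690000) = 2.943129
s_2 = g(2.943129) = 2.975536
s_3 = g(2.975536) = 2.974144
s_4 = g(2.974144) = 2.974204
s_5 = g(2.974204) = 2.974201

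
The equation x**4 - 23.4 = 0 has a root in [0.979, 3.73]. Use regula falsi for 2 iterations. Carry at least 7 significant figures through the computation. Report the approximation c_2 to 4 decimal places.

1.5618

f(0.979000) = -22.481391, f(3.730000) = 170.168786
step 1: c = 1.300029, f(c) = -20.543645 < 0 → new bracket [1.300029, 3.730000]
step 2: c = 1.561787, f(c) = -17.450410 < 0 → new bracket [1.561787, 3.730000]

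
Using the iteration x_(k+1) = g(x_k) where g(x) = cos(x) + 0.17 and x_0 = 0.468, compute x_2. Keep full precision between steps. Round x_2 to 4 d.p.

0.6567

x_1 = g(0.468000) = 1.062472
x_2 = g(1.062472) = 0.656714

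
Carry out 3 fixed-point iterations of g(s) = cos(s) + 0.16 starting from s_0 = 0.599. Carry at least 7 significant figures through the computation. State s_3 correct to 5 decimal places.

s_1 = g(0.599000) = 0.985900
s_2 = g(0.985900) = 0.712113
s_3 = g(0.712113) = 0.916983

0.91698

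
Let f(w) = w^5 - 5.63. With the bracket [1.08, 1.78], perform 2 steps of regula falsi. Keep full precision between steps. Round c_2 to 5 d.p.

False-position update: c = (a·f(b) − b·f(a))/(f(b) − f(a)); replace the endpoint whose sign matches f(c).
f(1.080000) = -4.160672, f(1.780000) = 12.238990
step 1: c = 1.257593, f(c) = -2.484417 < 0 → new bracket [1.257593, 1.780000]
step 2: c = 1.345744, f(c) = -1.216206 < 0 → new bracket [1.345744, 1.780000]

1.34574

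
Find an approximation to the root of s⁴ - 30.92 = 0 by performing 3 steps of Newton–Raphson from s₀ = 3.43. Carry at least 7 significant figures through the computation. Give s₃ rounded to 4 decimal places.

f'(s) = 4s³
s_0 = 3.430000: f = 107.492872, f' = 161.414428 → s_1 = 3.430000 - (107.492872)/(161.414428) = 2.764057
s_1 = 2.764057: f = 27.449736, f' = 84.469669 → s_2 = 2.764057 - (27.449736)/(84.469669) = 2.439091
s_2 = 2.439091: f = 4.472564, f' = 58.042219 → s_3 = 2.439091 - (4.472564)/(58.042219) = 2.362034

2.3620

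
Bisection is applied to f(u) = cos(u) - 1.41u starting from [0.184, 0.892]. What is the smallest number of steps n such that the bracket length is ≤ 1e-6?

20

Initial width b − a = 0.892 − 0.184 = 0.708000.
After n steps the width is (b−a)/2^n; need (b−a)/2^n ≤ 1e-6.
So n ≥ log₂(0.708000/1e-6) = log₂(708000.0000) ≈ 19.4334.
Hence n = 20.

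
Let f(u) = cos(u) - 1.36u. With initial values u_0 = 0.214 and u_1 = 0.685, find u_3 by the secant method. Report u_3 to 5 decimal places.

0.60472

Secant update: u_(k+1) = u_k − f(u_k)·(u_k − u_(k-1))/(f(u_k) − f(u_(k-1))).
f(u_0) = 0.686149, f(u_1) = -0.157181
u_2 = 0.685000 - (-0.157181)·(0.685000 - 0.214000)/(-0.157181 - (0.686149)) = 0.597214; f(u_2) = 0.014694
u_3 = 0.597214 - (0.014694)·(0.597214 - 0.685000)/(0.014694 - (-0.157181)) = 0.604719; f(u_3) = 0.000244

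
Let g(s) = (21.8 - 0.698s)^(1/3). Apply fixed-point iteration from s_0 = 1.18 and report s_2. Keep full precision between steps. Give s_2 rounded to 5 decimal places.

2.70875

s_1 = g(1.180000) = 2.757889
s_2 = g(2.757889) = 2.708750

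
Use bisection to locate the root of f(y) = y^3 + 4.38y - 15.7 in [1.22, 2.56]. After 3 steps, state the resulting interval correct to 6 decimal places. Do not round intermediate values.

f(1.220000) = -8.540552, f(2.560000) = 12.290016 (opposite signs)
step 1: m = 1.890000, f(m) = -0.670531 < 0 → root in [1.890000, 2.560000]
step 2: m = 2.225000, f(m) = 5.060641 > 0 → root in [1.890000, 2.225000]
step 3: m = 2.057500, f(m) = 2.021878 > 0 → root in [1.890000, 2.057500]

[1.890000, 2.057500]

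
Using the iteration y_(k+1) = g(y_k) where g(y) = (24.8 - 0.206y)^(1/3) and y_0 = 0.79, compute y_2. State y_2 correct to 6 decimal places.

y_1 = g(0.790000) = 2.909807
y_2 = g(2.909807) = 2.892513

2.892513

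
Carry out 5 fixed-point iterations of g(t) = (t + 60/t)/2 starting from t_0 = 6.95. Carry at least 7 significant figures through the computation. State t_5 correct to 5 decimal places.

7.74597

t_1 = g(6.950000) = 7.791547
t_2 = g(7.791547) = 7.746100
t_3 = g(7.746100) = 7.745967
t_4 = g(7.745967) = 7.745967
t_5 = g(7.745967) = 7.745967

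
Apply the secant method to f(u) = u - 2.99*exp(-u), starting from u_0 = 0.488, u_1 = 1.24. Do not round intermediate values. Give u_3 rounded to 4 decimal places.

1.0468

f(u_0) = -1.347420, f(u_1) = 0.374741
u_2 = 1.240000 - (0.374741)·(1.240000 - 0.488000)/(0.374741 - (-1.347420)) = 1.076365; f(u_2) = 0.057277
u_3 = 1.076365 - (0.057277)·(1.076365 - 1.240000)/(0.057277 - (0.374741)) = 1.046842; f(u_3) = -0.002781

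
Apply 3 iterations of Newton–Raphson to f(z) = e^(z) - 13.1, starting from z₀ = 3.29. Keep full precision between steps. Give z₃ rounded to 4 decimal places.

f'(z) = e^(z)
z_0 = 3.290000: f = 13.742864, f' = 26.842864 → z_1 = 3.290000 - (13.742864)/(26.842864) = 2.778025
z_1 = 2.778025: f = 2.987224, f' = 16.087224 → z_2 = 2.778025 - (2.987224)/(16.087224) = 2.592336
z_2 = 2.592336: f = 0.260949, f' = 13.360949 → z_3 = 2.592336 - (0.260949)/(13.360949) = 2.572805

2.5728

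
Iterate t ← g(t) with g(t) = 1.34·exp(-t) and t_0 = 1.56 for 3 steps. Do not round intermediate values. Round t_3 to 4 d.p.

t_1 = g(1.560000) = 0.281582
t_2 = g(0.281582) = 1.011149
t_3 = g(1.011149) = 0.487493

0.4875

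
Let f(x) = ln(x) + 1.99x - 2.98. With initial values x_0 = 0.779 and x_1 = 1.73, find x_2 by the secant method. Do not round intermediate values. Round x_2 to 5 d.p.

f(x_0) = -1.679534, f(x_1) = 1.010821
x_2 = 1.730000 - (1.010821)·(1.730000 - 0.779000)/(1.010821 - (-1.679534)) = 1.372690; f(x_2) = 0.068425

1.37269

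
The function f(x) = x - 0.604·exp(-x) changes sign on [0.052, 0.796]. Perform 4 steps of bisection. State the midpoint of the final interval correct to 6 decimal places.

f(0.052000) = -0.521395, f(0.796000) = 0.523518 (opposite signs)
step 1: m = 0.424000, f(m) = 0.028728 > 0 → root in [0.052000, 0.424000]
step 2: m = 0.238000, f(m) = -0.238074 < 0 → root in [0.238000, 0.424000]
step 3: m = 0.331000, f(m) = -0.102796 < 0 → root in [0.331000, 0.424000]
step 4: m = 0.377500, f(m) = -0.036586 < 0 → root in [0.377500, 0.424000]
Midpoint of [0.377500, 0.424000] = 0.400750

0.400750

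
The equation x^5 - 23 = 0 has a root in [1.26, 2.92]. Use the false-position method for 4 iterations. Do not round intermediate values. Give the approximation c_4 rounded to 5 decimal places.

f(1.260000) = -19.824203, f(2.920000) = 189.282531
step 1: c = 1.417375, f(c) = -17.279633 < 0 → new bracket [1.417375, 2.920000]
step 2: c = 1.543075, f(c) = -14.251475 < 0 → new bracket [1.543075, 2.920000]
step 3: c = 1.639487, f(c) = -11.154860 < 0 → new bracket [1.639487, 2.920000]
step 4: c = 1.710751, f(c) = -8.346745 < 0 → new bracket [1.710751, 2.920000]

1.71075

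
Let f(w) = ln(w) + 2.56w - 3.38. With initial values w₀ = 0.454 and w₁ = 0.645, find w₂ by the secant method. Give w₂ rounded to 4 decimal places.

1.1377

f(w_0) = -3.007418, f(w_1) = -2.167305
w_2 = 0.645000 - (-2.167305)·(0.645000 - 0.454000)/(-2.167305 - (-3.007418)) = 1.137738; f(w_2) = -0.338350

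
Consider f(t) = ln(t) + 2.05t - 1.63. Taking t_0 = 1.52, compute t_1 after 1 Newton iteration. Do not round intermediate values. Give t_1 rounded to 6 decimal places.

f'(t) = 1/t + 2.05
t_0 = 1.520000: f = 1.904710, f' = 2.707895 → t_1 = 1.520000 - (1.904710)/(2.707895) = 0.816608

0.816608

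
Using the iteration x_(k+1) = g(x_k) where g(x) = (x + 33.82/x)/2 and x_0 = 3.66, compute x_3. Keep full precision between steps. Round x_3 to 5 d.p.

x_1 = g(3.660000) = 6.450219
x_2 = g(6.450219) = 5.846726
x_3 = g(5.846726) = 5.815580

5.81558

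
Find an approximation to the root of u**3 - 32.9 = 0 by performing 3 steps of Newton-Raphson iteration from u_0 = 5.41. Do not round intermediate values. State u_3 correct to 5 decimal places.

f'(u) = 3u**2
u_0 = 5.410000: f = 125.440421, f' = 87.804300 → u_1 = 5.410000 - (125.440421)/(87.804300) = 3.981364
u_1 = 3.981364: f = 30.209613, f' = 47.553768 → u_2 = 3.981364 - (30.209613)/(47.553768) = 3.346091
u_2 = 3.346091: f = 4.563916, f' = 33.588971 → u_3 = 3.346091 - (4.563916)/(33.588971) = 3.210215

3.21022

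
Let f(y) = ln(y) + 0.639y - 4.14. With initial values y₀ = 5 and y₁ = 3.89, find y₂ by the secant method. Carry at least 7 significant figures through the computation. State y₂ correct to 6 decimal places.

Secant update: y_(k+1) = y_k − f(y_k)·(y_k − y_(k-1))/(f(y_k) − f(y_(k-1))).
f(y_0) = 0.664438, f(y_1) = -0.295881
y_2 = 3.890000 - (-0.295881)·(3.890000 - 5.000000)/(-0.295881 - (0.664438)) = 4.231999; f(y_2) = 0.006922

4.231999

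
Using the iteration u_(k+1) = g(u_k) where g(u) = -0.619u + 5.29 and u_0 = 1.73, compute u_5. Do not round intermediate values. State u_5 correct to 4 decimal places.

3.4072

u_1 = g(1.730000) = 4.219130
u_2 = g(4.219130) = 2.678359
u_3 = g(2.678359) = 3.632096
u_4 = g(3.632096) = 3.041733
u_5 = g(3.041733) = 3.407168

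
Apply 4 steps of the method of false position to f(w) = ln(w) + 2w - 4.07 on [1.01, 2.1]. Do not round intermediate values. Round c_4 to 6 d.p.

False-position update: c = (a·f(b) − b·f(a))/(f(b) − f(a)); replace the endpoint whose sign matches f(c).
f(1.010000) = -2.040050, f(2.100000) = 0.871937
step 1: c = 1.773621, f(c) = 0.050265 > 0 → new bracket [1.010000, 1.773621]
step 2: c = 1.755258, f(c) = 0.003133 > 0 → new bracket [1.010000, 1.755258]
step 3: c = 1.754116, f(c) = 0.000196 > 0 → new bracket [1.010000, 1.754116]
step 4: c = 1.754044, f(c) = 0.000012 > 0 → new bracket [1.010000, 1.754044]

1.754044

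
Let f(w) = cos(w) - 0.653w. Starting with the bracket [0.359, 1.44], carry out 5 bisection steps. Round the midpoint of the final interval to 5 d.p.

f(0.359000) = 0.701822, f(1.440000) = -0.809896 (opposite signs)
step 1: m = 0.899500, f(m) = 0.034628 > 0 → root in [0.899500, 1.440000]
step 2: m = 1.169750, f(m) = -0.373465 < 0 → root in [0.899500, 1.169750]
step 3: m = 1.034625, f(m) = -0.164762 < 0 → root in [0.899500, 1.034625]
step 4: m = 0.967063, f(m) = -0.063772 < 0 → root in [0.899500, 0.967063]
step 5: m = 0.933281, f(m) = -0.014232 < 0 → root in [0.899500, 0.933281]
Midpoint of [0.899500, 0.933281] = 0.916391

0.91639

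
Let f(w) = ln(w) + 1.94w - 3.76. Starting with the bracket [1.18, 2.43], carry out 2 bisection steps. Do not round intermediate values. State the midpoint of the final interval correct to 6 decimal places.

1.648750

f(1.180000) = -1.305286, f(2.430000) = 1.842091 (opposite signs)
step 1: m = 1.805000, f(m) = 0.332261 > 0 → root in [1.180000, 1.805000]
step 2: m = 1.492500, f(m) = -0.464097 < 0 → root in [1.492500, 1.805000]
Midpoint of [1.492500, 1.805000] = 1.648750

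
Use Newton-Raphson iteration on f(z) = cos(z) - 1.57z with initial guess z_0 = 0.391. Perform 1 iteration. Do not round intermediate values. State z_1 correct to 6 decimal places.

0.550221

Newton update: z ← z − f(z)/f'(z).
f'(z) = -sin(z) - 1.57
z_0 = 0.391000: f = 0.310658, f' = -1.951113 → z_1 = 0.391000 - (0.310658)/(-1.951113) = 0.550221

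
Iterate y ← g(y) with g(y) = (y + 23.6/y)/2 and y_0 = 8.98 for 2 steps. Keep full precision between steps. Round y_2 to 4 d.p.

4.9351

y_1 = g(8.980000) = 5.804031
y_2 = g(5.804031) = 4.935085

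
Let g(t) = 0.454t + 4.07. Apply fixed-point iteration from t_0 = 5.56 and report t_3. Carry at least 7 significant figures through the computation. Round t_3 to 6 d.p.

t_1 = g(5.560000) = 6.594240
t_2 = g(6.594240) = 7.063785
t_3 = g(7.063785) = 7.276958

7.276958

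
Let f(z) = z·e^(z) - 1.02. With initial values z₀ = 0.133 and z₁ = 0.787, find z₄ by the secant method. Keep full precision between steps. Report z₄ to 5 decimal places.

0.57526

Secant update: z_(k+1) = z_k − f(z_k)·(z_k − z_(k-1))/(f(z_k) − f(z_(k-1))).
f(z_0) = -0.868081, f(z_1) = 0.708879
z_2 = 0.787000 - (0.708879)·(0.787000 - 0.133000)/(0.708879 - (-0.868081)) = 0.493012; f(z_2) = -0.212820
z_3 = 0.493012 - (-0.212820)·(0.493012 - 0.787000)/(-0.212820 - (0.708879)) = 0.560894; f(z_3) = -0.037180
z_4 = 0.560894 - (-0.037180)·(0.560894 - 0.493012)/(-0.037180 - (-0.212820)) = 0.575263; f(z_4) = 0.002587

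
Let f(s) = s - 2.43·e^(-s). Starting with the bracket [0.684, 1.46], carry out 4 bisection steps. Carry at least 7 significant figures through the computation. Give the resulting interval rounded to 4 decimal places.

f(0.684000) = -0.542165, f(1.460000) = 0.895666 (opposite signs)
step 1: m = 1.072000, f(m) = 0.240155 > 0 → root in [0.684000, 1.072000]
step 2: m = 0.878000, f(m) = -0.131940 < 0 → root in [0.878000, 1.072000]
step 3: m = 0.975000, f(m) = 0.058423 > 0 → root in [0.878000, 0.975000]
step 4: m = 0.926500, f(m) = -0.035627 < 0 → root in [0.926500, 0.975000]

[0.9265, 0.9750]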